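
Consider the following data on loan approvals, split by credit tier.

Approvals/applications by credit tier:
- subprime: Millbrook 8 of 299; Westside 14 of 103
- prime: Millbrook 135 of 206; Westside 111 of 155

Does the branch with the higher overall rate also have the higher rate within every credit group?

Subprime: Millbrook 8/299 = 2.7%, Westside 14/103 = 13.6% → Westside
Prime: Millbrook 135/206 = 65.5%, Westside 111/155 = 71.6% → Westside
Overall: Millbrook 143/505 = 28.3%, Westside 125/258 = 48.4% → Westside
Westside wins overall and in every credit group — no reversal.

Yes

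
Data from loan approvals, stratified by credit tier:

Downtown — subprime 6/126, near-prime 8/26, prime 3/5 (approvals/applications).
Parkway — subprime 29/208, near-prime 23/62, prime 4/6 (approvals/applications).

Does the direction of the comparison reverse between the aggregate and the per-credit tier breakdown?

Subprime: Downtown 6/126 = 4.8%, Parkway 29/208 = 13.9% → Parkway
Near-prime: Downtown 8/26 = 30.8%, Parkway 23/62 = 37.1% → Parkway
Prime: Downtown 3/5 = 60.0%, Parkway 4/6 = 66.7% → Parkway
Overall: Downtown 17/157 = 10.8%, Parkway 56/276 = 20.3% → Parkway
Parkway wins overall and in every credit group — no reversal.

No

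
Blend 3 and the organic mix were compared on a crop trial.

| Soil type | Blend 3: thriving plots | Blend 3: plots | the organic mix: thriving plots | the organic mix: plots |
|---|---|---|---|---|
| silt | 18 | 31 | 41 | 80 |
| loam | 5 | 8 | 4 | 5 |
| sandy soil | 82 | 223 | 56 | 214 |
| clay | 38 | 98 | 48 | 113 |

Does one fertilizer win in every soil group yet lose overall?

No

Silt: Blend 3 18/31 = 58.1%, the organic mix 41/80 = 51.2% → Blend 3
Loam: Blend 3 5/8 = 62.5%, the organic mix 4/5 = 80.0% → the organic mix
Sandy soil: Blend 3 82/223 = 36.8%, the organic mix 56/214 = 26.2% → Blend 3
Clay: Blend 3 38/98 = 38.8%, the organic mix 48/113 = 42.5% → the organic mix
Overall: Blend 3 143/360 = 39.7%, the organic mix 149/412 = 36.2% → Blend 3
Neither sweeps: Blend 3 wins 2 of 4 groups, the organic mix wins 2. Blend 3 wins overall but not every group — no Simpson reversal.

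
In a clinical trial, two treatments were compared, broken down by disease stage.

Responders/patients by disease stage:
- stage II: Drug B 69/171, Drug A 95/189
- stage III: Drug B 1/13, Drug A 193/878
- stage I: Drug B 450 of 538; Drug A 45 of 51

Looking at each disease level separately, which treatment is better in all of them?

Drug A

Stage II: Drug B 69/171 = 40.4%, Drug A 95/189 = 50.3% → Drug A
Stage III: Drug B 1/13 = 7.7%, Drug A 193/878 = 22.0% → Drug A
Stage I: Drug B 450/538 = 83.6%, Drug A 45/51 = 88.2% → Drug A
Drug A has the higher rate in all 3 groups.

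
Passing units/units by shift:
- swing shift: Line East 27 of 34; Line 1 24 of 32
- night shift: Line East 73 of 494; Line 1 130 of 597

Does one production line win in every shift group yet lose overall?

No

Swing shift: Line East 27/34 = 79.4%, Line 1 24/32 = 75.0% → Line East
Night shift: Line East 73/494 = 14.8%, Line 1 130/597 = 21.8% → Line 1
Overall: Line East 100/528 = 18.9%, Line 1 154/629 = 24.5% → Line 1
Neither sweeps: Line East wins 1 of 2 groups, Line 1 wins 1. Line 1 wins overall but not every group — no Simpson reversal.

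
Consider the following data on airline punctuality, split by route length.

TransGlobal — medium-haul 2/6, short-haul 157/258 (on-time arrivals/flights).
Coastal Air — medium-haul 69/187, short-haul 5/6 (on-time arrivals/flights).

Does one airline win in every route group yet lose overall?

Medium-haul: TransGlobal 2/6 = 33.3%, Coastal Air 69/187 = 36.9% → Coastal Air
Short-haul: TransGlobal 157/258 = 60.9%, Coastal Air 5/6 = 83.3% → Coastal Air
Overall: TransGlobal 159/264 = 60.2%, Coastal Air 74/193 = 38.3% → TransGlobal
Coastal Air wins each route group but TransGlobal wins overall — the comparison reverses. Coastal Air's flights skew toward medium-haul, which has a lower base rate.

Yes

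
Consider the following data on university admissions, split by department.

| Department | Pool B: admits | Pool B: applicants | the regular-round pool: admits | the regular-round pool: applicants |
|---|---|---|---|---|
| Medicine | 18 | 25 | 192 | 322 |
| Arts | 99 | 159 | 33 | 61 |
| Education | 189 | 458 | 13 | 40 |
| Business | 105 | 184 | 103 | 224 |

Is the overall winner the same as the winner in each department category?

Medicine: Pool B 18/25 = 72.0%, the regular-round pool 192/322 = 59.6% → Pool B
Arts: Pool B 99/159 = 62.3%, the regular-round pool 33/61 = 54.1% → Pool B
Education: Pool B 189/458 = 41.3%, the regular-round pool 13/40 = 32.5% → Pool B
Business: Pool B 105/184 = 57.1%, the regular-round pool 103/224 = 46.0% → Pool B
Overall: Pool B 411/826 = 49.8%, the regular-round pool 341/647 = 52.7% → the regular-round pool
Pool B wins each department group but the regular-round pool wins overall — the comparison reverses. Pool B's applicants skew toward Education, which has a lower base rate.

No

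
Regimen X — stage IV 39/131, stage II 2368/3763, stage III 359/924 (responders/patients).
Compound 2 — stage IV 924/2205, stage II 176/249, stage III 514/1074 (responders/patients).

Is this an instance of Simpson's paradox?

Yes

Stage IV: Regimen X 39/131 = 29.8%, Compound 2 924/2205 = 41.9% → Compound 2
Stage II: Regimen X 2368/3763 = 62.9%, Compound 2 176/249 = 70.7% → Compound 2
Stage III: Regimen X 359/924 = 38.9%, Compound 2 514/1074 = 47.9% → Compound 2
Overall: Regimen X 2766/4818 = 57.4%, Compound 2 1614/3528 = 45.7% → Regimen X
Compound 2 wins each disease group but Regimen X wins overall — the comparison reverses. Compound 2's patients skew toward stage IV, which has a lower base rate.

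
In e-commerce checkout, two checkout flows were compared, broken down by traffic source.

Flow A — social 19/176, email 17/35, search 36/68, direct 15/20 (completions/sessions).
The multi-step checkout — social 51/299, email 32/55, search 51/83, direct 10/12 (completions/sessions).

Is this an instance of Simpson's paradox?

No

Social: Flow A 19/176 = 10.8%, the multi-step checkout 51/299 = 17.1% → the multi-step checkout
Email: Flow A 17/35 = 48.6%, the multi-step checkout 32/55 = 58.2% → the multi-step checkout
Search: Flow A 36/68 = 52.9%, the multi-step checkout 51/83 = 61.4% → the multi-step checkout
Direct: Flow A 15/20 = 75.0%, the multi-step checkout 10/12 = 83.3% → the multi-step checkout
Overall: Flow A 87/299 = 29.1%, the multi-step checkout 144/449 = 32.1% → the multi-step checkout
The multi-step checkout wins overall and in every traffic group — no reversal.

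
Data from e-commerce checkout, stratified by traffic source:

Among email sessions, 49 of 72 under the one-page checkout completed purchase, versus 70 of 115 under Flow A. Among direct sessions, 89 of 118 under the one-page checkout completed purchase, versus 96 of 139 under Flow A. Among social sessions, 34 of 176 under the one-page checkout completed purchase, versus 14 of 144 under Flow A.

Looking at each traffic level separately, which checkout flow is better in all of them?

the one-page checkout

Email: the one-page checkout 49/72 = 68.1%, Flow A 70/115 = 60.9% → the one-page checkout
Direct: the one-page checkout 89/118 = 75.4%, Flow A 96/139 = 69.1% → the one-page checkout
Social: the one-page checkout 34/176 = 19.3%, Flow A 14/144 = 9.7% → the one-page checkout
The one-page checkout has the higher rate in all 3 groups.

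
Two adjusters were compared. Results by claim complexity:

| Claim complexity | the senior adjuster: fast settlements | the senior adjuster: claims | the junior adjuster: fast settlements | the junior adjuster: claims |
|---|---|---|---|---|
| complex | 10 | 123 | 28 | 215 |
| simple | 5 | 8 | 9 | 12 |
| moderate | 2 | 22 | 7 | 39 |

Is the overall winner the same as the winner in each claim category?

Complex: the senior adjuster 10/123 = 8.1%, the junior adjuster 28/215 = 13.0% → the junior adjuster
Simple: the senior adjuster 5/8 = 62.5%, the junior adjuster 9/12 = 75.0% → the junior adjuster
Moderate: the senior adjuster 2/22 = 9.1%, the junior adjuster 7/39 = 17.9% → the junior adjuster
Overall: the senior adjuster 17/153 = 11.1%, the junior adjuster 44/266 = 16.5% → the junior adjuster
The junior adjuster wins overall and in every claim group — no reversal.

Yes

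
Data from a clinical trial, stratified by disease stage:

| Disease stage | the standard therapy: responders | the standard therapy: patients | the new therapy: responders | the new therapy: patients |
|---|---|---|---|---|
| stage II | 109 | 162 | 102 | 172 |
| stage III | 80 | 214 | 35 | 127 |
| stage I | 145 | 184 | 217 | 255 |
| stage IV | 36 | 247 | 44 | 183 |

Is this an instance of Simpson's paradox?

No

Stage II: the standard therapy 109/162 = 67.3%, the new therapy 102/172 = 59.3% → the standard therapy
Stage III: the standard therapy 80/214 = 37.4%, the new therapy 35/127 = 27.6% → the standard therapy
Stage I: the standard therapy 145/184 = 78.8%, the new therapy 217/255 = 85.1% → the new therapy
Stage IV: the standard therapy 36/247 = 14.6%, the new therapy 44/183 = 24.0% → the new therapy
Overall: the standard therapy 370/807 = 45.8%, the new therapy 398/737 = 54.0% → the new therapy
Neither sweeps: the standard therapy wins 2 of 4 groups, the new therapy wins 2. The new therapy wins overall but not every group — no Simpson reversal.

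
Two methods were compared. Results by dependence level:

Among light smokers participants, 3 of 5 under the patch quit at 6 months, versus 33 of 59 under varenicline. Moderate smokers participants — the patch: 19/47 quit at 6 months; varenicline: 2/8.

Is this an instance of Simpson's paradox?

Light smokers: the patch 3/5 = 60.0%, varenicline 33/59 = 55.9% → the patch
Moderate smokers: the patch 19/47 = 40.4%, varenicline 2/8 = 25.0% → the patch
Overall: the patch 22/52 = 42.3%, varenicline 35/67 = 52.2% → varenicline
The patch wins each dependence group but varenicline wins overall — the comparison reverses. The patch's participants skew toward moderate smokers, which has a lower base rate.

Yes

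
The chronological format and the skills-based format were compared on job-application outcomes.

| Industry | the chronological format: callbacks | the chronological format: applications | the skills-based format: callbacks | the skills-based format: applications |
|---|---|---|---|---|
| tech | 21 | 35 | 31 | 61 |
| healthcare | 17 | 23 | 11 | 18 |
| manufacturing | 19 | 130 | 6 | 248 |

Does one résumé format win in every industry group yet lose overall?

No

Tech: the chronological format 21/35 = 60.0%, the skills-based format 31/61 = 50.8% → the chronological format
Healthcare: the chronological format 17/23 = 73.9%, the skills-based format 11/18 = 61.1% → the chronological format
Manufacturing: the chronological format 19/130 = 14.6%, the skills-based format 6/248 = 2.4% → the chronological format
Overall: the chronological format 57/188 = 30.3%, the skills-based format 48/327 = 14.7% → the chronological format
The chronological format wins overall and in every industry group — no reversal.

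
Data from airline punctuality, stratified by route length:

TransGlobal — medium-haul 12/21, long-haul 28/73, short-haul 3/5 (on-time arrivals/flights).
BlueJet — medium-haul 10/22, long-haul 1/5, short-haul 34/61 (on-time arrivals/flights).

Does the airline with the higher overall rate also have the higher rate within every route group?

Medium-haul: TransGlobal 12/21 = 57.1%, BlueJet 10/22 = 45.5% → TransGlobal
Long-haul: TransGlobal 28/73 = 38.4%, BlueJet 1/5 = 20.0% → TransGlobal
Short-haul: TransGlobal 3/5 = 60.0%, BlueJet 34/61 = 55.7% → TransGlobal
Overall: TransGlobal 43/99 = 43.4%, BlueJet 45/88 = 51.1% → BlueJet
TransGlobal wins each route group but BlueJet wins overall — the comparison reverses. TransGlobal's flights skew toward long-haul, which has a lower base rate.

No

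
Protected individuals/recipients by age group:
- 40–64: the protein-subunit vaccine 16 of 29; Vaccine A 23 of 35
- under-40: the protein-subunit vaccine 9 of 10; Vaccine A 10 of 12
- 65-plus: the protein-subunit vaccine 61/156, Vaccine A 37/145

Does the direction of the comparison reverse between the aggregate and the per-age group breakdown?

No

40–64: the protein-subunit vaccine 16/29 = 55.2%, Vaccine A 23/35 = 65.7% → Vaccine A
Under-40: the protein-subunit vaccine 9/10 = 90.0%, Vaccine A 10/12 = 83.3% → the protein-subunit vaccine
65-plus: the protein-subunit vaccine 61/156 = 39.1%, Vaccine A 37/145 = 25.5% → the protein-subunit vaccine
Overall: the protein-subunit vaccine 86/195 = 44.1%, Vaccine A 70/192 = 36.5% → the protein-subunit vaccine
Neither sweeps: the protein-subunit vaccine wins 2 of 3 groups, Vaccine A wins 1. The protein-subunit vaccine wins overall but not every group — no Simpson reversal.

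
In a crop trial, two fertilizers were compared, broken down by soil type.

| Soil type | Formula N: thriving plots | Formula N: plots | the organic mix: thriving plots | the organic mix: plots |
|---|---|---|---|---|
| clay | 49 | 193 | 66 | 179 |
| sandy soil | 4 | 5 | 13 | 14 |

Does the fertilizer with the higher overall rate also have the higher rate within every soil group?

Yes

Clay: Formula N 49/193 = 25.4%, the organic mix 66/179 = 36.9% → the organic mix
Sandy soil: Formula N 4/5 = 80.0%, the organic mix 13/14 = 92.9% → the organic mix
Overall: Formula N 53/198 = 26.8%, the organic mix 79/193 = 40.9% → the organic mix
The organic mix wins overall and in every soil group — no reversal.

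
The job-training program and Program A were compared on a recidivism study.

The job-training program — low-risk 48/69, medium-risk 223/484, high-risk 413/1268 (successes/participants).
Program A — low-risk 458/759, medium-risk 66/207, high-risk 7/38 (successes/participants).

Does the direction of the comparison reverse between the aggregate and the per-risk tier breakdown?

Yes

Low-risk: the job-training program 48/69 = 69.6%, Program A 458/759 = 60.3% → the job-training program
Medium-risk: the job-training program 223/484 = 46.1%, Program A 66/207 = 31.9% → the job-training program
High-risk: the job-training program 413/1268 = 32.6%, Program A 7/38 = 18.4% → the job-training program
Overall: the job-training program 684/1821 = 37.6%, Program A 531/1004 = 52.9% → Program A
The job-training program wins each risk group but Program A wins overall — the comparison reverses. The job-training program's participants skew toward high-risk, which has a lower base rate.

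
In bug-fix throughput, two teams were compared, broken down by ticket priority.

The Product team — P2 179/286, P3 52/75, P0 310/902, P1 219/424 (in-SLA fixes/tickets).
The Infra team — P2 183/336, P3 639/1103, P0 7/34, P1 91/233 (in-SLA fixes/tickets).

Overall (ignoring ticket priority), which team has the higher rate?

P2: the Product team 179/286 = 62.6%, the Infra team 183/336 = 54.5% → the Product team
P3: the Product team 52/75 = 69.3%, the Infra team 639/1103 = 57.9% → the Product team
P0: the Product team 310/902 = 34.4%, the Infra team 7/34 = 20.6% → the Product team
P1: the Product team 219/424 = 51.7%, the Infra team 91/233 = 39.1% → the Product team
Overall: the Product team 760/1687 = 45.1%, the Infra team 920/1706 = 53.9% → the Infra team
(The Product team wins every ticket group but the Infra team wins overall — the Product team's tickets skew toward the low-rate P0 group.)

the Infra team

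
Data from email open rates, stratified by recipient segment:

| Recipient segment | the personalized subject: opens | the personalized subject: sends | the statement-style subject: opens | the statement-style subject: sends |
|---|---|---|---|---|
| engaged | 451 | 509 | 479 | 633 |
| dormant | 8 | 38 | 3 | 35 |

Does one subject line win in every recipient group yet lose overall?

Engaged: the personalized subject 451/509 = 88.6%, the statement-style subject 479/633 = 75.7% → the personalized subject
Dormant: the personalized subject 8/38 = 21.1%, the statement-style subject 3/35 = 8.6% → the personalized subject
Overall: the personalized subject 459/547 = 83.9%, the statement-style subject 482/668 = 72.2% → the personalized subject
The personalized subject wins overall and in every recipient group — no reversal.

No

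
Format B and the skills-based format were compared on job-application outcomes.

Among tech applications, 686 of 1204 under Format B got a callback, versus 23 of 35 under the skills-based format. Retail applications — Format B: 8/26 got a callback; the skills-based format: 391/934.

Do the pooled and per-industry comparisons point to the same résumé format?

No

Tech: Format B 686/1204 = 57.0%, the skills-based format 23/35 = 65.7% → the skills-based format
Retail: Format B 8/26 = 30.8%, the skills-based format 391/934 = 41.9% → the skills-based format
Overall: Format B 694/1230 = 56.4%, the skills-based format 414/969 = 42.7% → Format B
The skills-based format wins each industry group but Format B wins overall — the comparison reverses. The skills-based format's applications skew toward retail, which has a lower base rate.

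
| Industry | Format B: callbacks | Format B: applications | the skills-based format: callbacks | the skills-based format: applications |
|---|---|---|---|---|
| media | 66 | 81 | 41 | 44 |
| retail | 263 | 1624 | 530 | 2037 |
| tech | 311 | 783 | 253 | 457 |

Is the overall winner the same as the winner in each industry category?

Yes

Media: Format B 66/81 = 81.5%, the skills-based format 41/44 = 93.2% → the skills-based format
Retail: Format B 263/1624 = 16.2%, the skills-based format 530/2037 = 26.0% → the skills-based format
Tech: Format B 311/783 = 39.7%, the skills-based format 253/457 = 55.4% → the skills-based format
Overall: Format B 640/2488 = 25.7%, the skills-based format 824/2538 = 32.5% → the skills-based format
The skills-based format wins overall and in every industry group — no reversal.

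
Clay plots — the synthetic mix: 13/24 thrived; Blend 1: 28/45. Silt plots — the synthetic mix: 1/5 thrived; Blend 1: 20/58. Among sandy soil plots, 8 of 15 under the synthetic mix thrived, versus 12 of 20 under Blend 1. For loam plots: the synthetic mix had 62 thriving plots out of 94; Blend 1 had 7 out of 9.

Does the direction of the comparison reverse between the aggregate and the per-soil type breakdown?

Yes

Clay: the synthetic mix 13/24 = 54.2%, Blend 1 28/45 = 62.2% → Blend 1
Silt: the synthetic mix 1/5 = 20.0%, Blend 1 20/58 = 34.5% → Blend 1
Sandy soil: the synthetic mix 8/15 = 53.3%, Blend 1 12/20 = 60.0% → Blend 1
Loam: the synthetic mix 62/94 = 66.0%, Blend 1 7/9 = 77.8% → Blend 1
Overall: the synthetic mix 84/138 = 60.9%, Blend 1 67/132 = 50.8% → the synthetic mix
Blend 1 wins each soil group but the synthetic mix wins overall — the comparison reverses. Blend 1's plots skew toward silt, which has a lower base rate.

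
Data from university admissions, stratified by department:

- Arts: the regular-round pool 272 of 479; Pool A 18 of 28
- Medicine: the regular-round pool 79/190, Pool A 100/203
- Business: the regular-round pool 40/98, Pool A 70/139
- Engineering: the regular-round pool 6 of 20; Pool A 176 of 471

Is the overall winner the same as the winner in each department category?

Arts: the regular-round pool 272/479 = 56.8%, Pool A 18/28 = 64.3% → Pool A
Medicine: the regular-round pool 79/190 = 41.6%, Pool A 100/203 = 49.3% → Pool A
Business: the regular-round pool 40/98 = 40.8%, Pool A 70/139 = 50.4% → Pool A
Engineering: the regular-round pool 6/20 = 30.0%, Pool A 176/471 = 37.4% → Pool A
Overall: the regular-round pool 397/787 = 50.4%, Pool A 364/841 = 43.3% → the regular-round pool
Pool A wins each department group but the regular-round pool wins overall — the comparison reverses. Pool A's applicants skew toward Engineering, which has a lower base rate.

No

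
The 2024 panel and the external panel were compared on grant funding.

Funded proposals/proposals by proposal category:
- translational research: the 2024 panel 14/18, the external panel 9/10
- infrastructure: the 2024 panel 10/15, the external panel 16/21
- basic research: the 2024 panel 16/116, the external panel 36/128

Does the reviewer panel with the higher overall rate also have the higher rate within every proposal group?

Yes

Translational research: the 2024 panel 14/18 = 77.8%, the external panel 9/10 = 90.0% → the external panel
Infrastructure: the 2024 panel 10/15 = 66.7%, the external panel 16/21 = 76.2% → the external panel
Basic research: the 2024 panel 16/116 = 13.8%, the external panel 36/128 = 28.1% → the external panel
Overall: the 2024 panel 40/149 = 26.8%, the external panel 61/159 = 38.4% → the external panel
The external panel wins overall and in every proposal group — no reversal.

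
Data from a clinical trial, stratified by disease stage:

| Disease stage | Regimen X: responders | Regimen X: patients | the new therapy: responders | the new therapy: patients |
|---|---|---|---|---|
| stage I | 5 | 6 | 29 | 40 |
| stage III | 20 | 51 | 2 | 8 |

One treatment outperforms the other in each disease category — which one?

Regimen X

Stage I: Regimen X 5/6 = 83.3%, the new therapy 29/40 = 72.5% → Regimen X
Stage III: Regimen X 20/51 = 39.2%, the new therapy 2/8 = 25.0% → Regimen X
Regimen X has the higher rate in both groups.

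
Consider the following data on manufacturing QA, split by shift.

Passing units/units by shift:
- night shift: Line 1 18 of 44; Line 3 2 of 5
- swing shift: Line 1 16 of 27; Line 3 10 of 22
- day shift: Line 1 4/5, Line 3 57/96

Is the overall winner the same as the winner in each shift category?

No

Night shift: Line 1 18/44 = 40.9%, Line 3 2/5 = 40.0% → Line 1
Swing shift: Line 1 16/27 = 59.3%, Line 3 10/22 = 45.5% → Line 1
Day shift: Line 1 4/5 = 80.0%, Line 3 57/96 = 59.4% → Line 1
Overall: Line 1 38/76 = 50.0%, Line 3 69/123 = 56.1% → Line 3
Line 1 wins each shift group but Line 3 wins overall — the comparison reverses. Line 1's units skew toward night shift, which has a lower base rate.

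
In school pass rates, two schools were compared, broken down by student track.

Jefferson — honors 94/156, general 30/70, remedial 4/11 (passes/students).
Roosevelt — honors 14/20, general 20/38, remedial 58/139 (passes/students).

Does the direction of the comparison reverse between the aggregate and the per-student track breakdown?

Yes

Honors: Jefferson 94/156 = 60.3%, Roosevelt 14/20 = 70.0% → Roosevelt
General: Jefferson 30/70 = 42.9%, Roosevelt 20/38 = 52.6% → Roosevelt
Remedial: Jefferson 4/11 = 36.4%, Roosevelt 58/139 = 41.7% → Roosevelt
Overall: Jefferson 128/237 = 54.0%, Roosevelt 92/197 = 46.7% → Jefferson
Roosevelt wins each student group but Jefferson wins overall — the comparison reverses. Roosevelt's students skew toward remedial, which has a lower base rate.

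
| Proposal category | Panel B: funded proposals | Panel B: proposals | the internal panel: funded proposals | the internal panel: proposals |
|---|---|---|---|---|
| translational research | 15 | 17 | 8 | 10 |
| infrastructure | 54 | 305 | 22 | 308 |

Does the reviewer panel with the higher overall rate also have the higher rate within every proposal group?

Yes

Translational research: Panel B 15/17 = 88.2%, the internal panel 8/10 = 80.0% → Panel B
Infrastructure: Panel B 54/305 = 17.7%, the internal panel 22/308 = 7.1% → Panel B
Overall: Panel B 69/322 = 21.4%, the internal panel 30/318 = 9.4% → Panel B
Panel B wins overall and in every proposal group — no reversal.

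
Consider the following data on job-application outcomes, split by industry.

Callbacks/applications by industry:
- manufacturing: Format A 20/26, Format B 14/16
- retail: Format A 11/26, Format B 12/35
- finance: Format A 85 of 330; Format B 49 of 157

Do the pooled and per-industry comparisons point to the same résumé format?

No

Manufacturing: Format A 20/26 = 76.9%, Format B 14/16 = 87.5% → Format B
Retail: Format A 11/26 = 42.3%, Format B 12/35 = 34.3% → Format A
Finance: Format A 85/330 = 25.8%, Format B 49/157 = 31.2% → Format B
Overall: Format A 116/382 = 30.4%, Format B 75/208 = 36.1% → Format B
Neither sweeps: Format A wins 1 of 3 groups, Format B wins 2. Format B wins overall but not every group — no Simpson reversal.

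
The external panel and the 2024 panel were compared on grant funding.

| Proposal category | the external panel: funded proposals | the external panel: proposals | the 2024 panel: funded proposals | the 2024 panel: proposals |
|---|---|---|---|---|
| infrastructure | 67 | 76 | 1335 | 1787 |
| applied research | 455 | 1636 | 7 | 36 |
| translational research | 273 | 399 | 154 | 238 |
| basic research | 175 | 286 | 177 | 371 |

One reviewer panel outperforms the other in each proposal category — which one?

the external panel

Infrastructure: the external panel 67/76 = 88.2%, the 2024 panel 1335/1787 = 74.7% → the external panel
Applied research: the external panel 455/1636 = 27.8%, the 2024 panel 7/36 = 19.4% → the external panel
Translational research: the external panel 273/399 = 68.4%, the 2024 panel 154/238 = 64.7% → the external panel
Basic research: the external panel 175/286 = 61.2%, the 2024 panel 177/371 = 47.7% → the external panel
The external panel has the higher rate in all 4 groups.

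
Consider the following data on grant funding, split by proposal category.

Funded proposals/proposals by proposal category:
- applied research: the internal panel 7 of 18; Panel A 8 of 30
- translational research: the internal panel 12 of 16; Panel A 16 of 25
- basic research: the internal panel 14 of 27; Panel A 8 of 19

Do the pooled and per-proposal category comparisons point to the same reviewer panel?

Yes

Applied research: the internal panel 7/18 = 38.9%, Panel A 8/30 = 26.7% → the internal panel
Translational research: the internal panel 12/16 = 75.0%, Panel A 16/25 = 64.0% → the internal panel
Basic research: the internal panel 14/27 = 51.9%, Panel A 8/19 = 42.1% → the internal panel
Overall: the internal panel 33/61 = 54.1%, Panel A 32/74 = 43.2% → the internal panel
The internal panel wins overall and in every proposal group — no reversal.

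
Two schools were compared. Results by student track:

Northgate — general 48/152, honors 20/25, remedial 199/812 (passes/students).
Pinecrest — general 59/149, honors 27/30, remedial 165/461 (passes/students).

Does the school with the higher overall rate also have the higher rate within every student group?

Yes

General: Northgate 48/152 = 31.6%, Pinecrest 59/149 = 39.6% → Pinecrest
Honors: Northgate 20/25 = 80.0%, Pinecrest 27/30 = 90.0% → Pinecrest
Remedial: Northgate 199/812 = 24.5%, Pinecrest 165/461 = 35.8% → Pinecrest
Overall: Northgate 267/989 = 27.0%, Pinecrest 251/640 = 39.2% → Pinecrest
Pinecrest wins overall and in every student group — no reversal.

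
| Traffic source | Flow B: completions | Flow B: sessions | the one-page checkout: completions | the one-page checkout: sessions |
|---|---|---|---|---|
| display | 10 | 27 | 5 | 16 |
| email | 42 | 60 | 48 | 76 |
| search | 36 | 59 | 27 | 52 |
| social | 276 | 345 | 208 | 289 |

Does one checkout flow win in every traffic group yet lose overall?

Display: Flow B 10/27 = 37.0%, the one-page checkout 5/16 = 31.2% → Flow B
Email: Flow B 42/60 = 70.0%, the one-page checkout 48/76 = 63.2% → Flow B
Search: Flow B 36/59 = 61.0%, the one-page checkout 27/52 = 51.9% → Flow B
Social: Flow B 276/345 = 80.0%, the one-page checkout 208/289 = 72.0% → Flow B
Overall: Flow B 364/491 = 74.1%, the one-page checkout 288/433 = 66.5% → Flow B
Flow B wins overall and in every traffic group — no reversal.

No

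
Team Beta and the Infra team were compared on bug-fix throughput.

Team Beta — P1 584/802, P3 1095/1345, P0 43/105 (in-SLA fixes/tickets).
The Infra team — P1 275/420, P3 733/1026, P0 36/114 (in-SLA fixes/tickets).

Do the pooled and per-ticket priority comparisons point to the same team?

P1: Team Beta 584/802 = 72.8%, the Infra team 275/420 = 65.5% → Team Beta
P3: Team Beta 1095/1345 = 81.4%, the Infra team 733/1026 = 71.4% → Team Beta
P0: Team Beta 43/105 = 41.0%, the Infra team 36/114 = 31.6% → Team Beta
Overall: Team Beta 1722/2252 = 76.5%, the Infra team 1044/1560 = 66.9% → Team Beta
Team Beta wins overall and in every ticket group — no reversal.

Yes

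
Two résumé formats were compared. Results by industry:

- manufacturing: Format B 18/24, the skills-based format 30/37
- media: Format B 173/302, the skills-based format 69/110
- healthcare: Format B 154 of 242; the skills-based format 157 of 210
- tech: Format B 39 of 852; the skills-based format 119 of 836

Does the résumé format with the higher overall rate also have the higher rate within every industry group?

Manufacturing: Format B 18/24 = 75.0%, the skills-based format 30/37 = 81.1% → the skills-based format
Media: Format B 173/302 = 57.3%, the skills-based format 69/110 = 62.7% → the skills-based format
Healthcare: Format B 154/242 = 63.6%, the skills-based format 157/210 = 74.8% → the skills-based format
Tech: Format B 39/852 = 4.6%, the skills-based format 119/836 = 14.2% → the skills-based format
Overall: Format B 384/1420 = 27.0%, the skills-based format 375/1193 = 31.4% → the skills-based format
The skills-based format wins overall and in every industry group — no reversal.

Yes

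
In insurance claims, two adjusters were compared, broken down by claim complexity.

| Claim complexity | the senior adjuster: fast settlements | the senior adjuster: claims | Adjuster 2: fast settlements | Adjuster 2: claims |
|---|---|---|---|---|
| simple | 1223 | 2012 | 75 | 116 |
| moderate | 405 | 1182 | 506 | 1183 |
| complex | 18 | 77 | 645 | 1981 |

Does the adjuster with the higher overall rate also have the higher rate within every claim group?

Simple: the senior adjuster 1223/2012 = 60.8%, Adjuster 2 75/116 = 64.7% → Adjuster 2
Moderate: the senior adjuster 405/1182 = 34.3%, Adjuster 2 506/1183 = 42.8% → Adjuster 2
Complex: the senior adjuster 18/77 = 23.4%, Adjuster 2 645/1981 = 32.6% → Adjuster 2
Overall: the senior adjuster 1646/3271 = 50.3%, Adjuster 2 1226/3280 = 37.4% → the senior adjuster
Adjuster 2 wins each claim group but the senior adjuster wins overall — the comparison reverses. Adjuster 2's claims skew toward complex, which has a lower base rate.

No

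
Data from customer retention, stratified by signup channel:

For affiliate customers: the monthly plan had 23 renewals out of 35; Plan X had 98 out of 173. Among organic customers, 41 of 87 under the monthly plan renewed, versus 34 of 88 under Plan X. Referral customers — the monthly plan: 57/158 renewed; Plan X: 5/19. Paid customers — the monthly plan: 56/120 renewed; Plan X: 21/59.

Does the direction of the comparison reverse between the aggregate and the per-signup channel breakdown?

Affiliate: the monthly plan 23/35 = 65.7%, Plan X 98/173 = 56.6% → the monthly plan
Organic: the monthly plan 41/87 = 47.1%, Plan X 34/88 = 38.6% → the monthly plan
Referral: the monthly plan 57/158 = 36.1%, Plan X 5/19 = 26.3% → the monthly plan
Paid: the monthly plan 56/120 = 46.7%, Plan X 21/59 = 35.6% → the monthly plan
Overall: the monthly plan 177/400 = 44.2%, Plan X 158/339 = 46.6% → Plan X
The monthly plan wins each signup group but Plan X wins overall — the comparison reverses. The monthly plan's customers skew toward referral, which has a lower base rate.

Yes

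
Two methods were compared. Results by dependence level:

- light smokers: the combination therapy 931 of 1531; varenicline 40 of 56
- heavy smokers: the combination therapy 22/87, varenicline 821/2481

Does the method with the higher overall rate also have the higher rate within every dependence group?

No

Light smokers: the combination therapy 931/1531 = 60.8%, varenicline 40/56 = 71.4% → varenicline
Heavy smokers: the combination therapy 22/87 = 25.3%, varenicline 821/2481 = 33.1% → varenicline
Overall: the combination therapy 953/1618 = 58.9%, varenicline 861/2537 = 33.9% → the combination therapy
Varenicline wins each dependence group but the combination therapy wins overall — the comparison reverses. Varenicline's participants skew toward heavy smokers, which has a lower base rate.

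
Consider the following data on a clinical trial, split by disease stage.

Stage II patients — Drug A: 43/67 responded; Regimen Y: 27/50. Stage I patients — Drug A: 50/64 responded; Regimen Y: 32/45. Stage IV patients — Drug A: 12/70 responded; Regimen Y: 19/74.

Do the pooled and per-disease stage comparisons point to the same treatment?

No

Stage II: Drug A 43/67 = 64.2%, Regimen Y 27/50 = 54.0% → Drug A
Stage I: Drug A 50/64 = 78.1%, Regimen Y 32/45 = 71.1% → Drug A
Stage IV: Drug A 12/70 = 17.1%, Regimen Y 19/74 = 25.7% → Regimen Y
Overall: Drug A 105/201 = 52.2%, Regimen Y 78/169 = 46.2% → Drug A
Neither sweeps: Drug A wins 2 of 3 groups, Regimen Y wins 1. Drug A wins overall but not every group — no Simpson reversal.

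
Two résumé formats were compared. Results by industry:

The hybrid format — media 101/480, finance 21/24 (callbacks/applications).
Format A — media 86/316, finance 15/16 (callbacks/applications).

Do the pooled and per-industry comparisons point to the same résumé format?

Yes

Media: the hybrid format 101/480 = 21.0%, Format A 86/316 = 27.2% → Format A
Finance: the hybrid format 21/24 = 87.5%, Format A 15/16 = 93.8% → Format A
Overall: the hybrid format 122/504 = 24.2%, Format A 101/332 = 30.4% → Format A
Format A wins overall and in every industry group — no reversal.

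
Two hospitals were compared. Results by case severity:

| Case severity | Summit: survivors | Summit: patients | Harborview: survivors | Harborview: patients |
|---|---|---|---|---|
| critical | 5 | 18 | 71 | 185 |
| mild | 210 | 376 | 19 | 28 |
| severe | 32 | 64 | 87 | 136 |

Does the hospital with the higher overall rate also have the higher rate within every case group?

Critical: Summit 5/18 = 27.8%, Harborview 71/185 = 38.4% → Harborview
Mild: Summit 210/376 = 55.9%, Harborview 19/28 = 67.9% → Harborview
Severe: Summit 32/64 = 50.0%, Harborview 87/136 = 64.0% → Harborview
Overall: Summit 247/458 = 53.9%, Harborview 177/349 = 50.7% → Summit
Harborview wins each case group but Summit wins overall — the comparison reverses. Harborview's patients skew toward critical, which has a lower base rate.

No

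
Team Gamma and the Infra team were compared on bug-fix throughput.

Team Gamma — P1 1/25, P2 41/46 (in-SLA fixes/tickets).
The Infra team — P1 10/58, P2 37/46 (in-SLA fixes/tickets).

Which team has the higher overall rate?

P1: Team Gamma 1/25 = 4.0%, the Infra team 10/58 = 17.2% → the Infra team
P2: Team Gamma 41/46 = 89.1%, the Infra team 37/46 = 80.4% → Team Gamma
Overall: Team Gamma 42/71 = 59.2%, the Infra team 47/104 = 45.2% → Team Gamma
(Neither sweeps every ticket group, but Team Gamma has the higher pooled rate.)

Team Gamma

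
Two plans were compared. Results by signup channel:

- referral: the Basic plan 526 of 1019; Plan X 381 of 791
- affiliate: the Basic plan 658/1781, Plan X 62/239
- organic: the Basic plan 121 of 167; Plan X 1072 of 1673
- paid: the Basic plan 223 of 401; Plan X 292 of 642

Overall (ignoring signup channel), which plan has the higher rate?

Plan X

Referral: the Basic plan 526/1019 = 51.6%, Plan X 381/791 = 48.2% → the Basic plan
Affiliate: the Basic plan 658/1781 = 36.9%, Plan X 62/239 = 25.9% → the Basic plan
Organic: the Basic plan 121/167 = 72.5%, Plan X 1072/1673 = 64.1% → the Basic plan
Paid: the Basic plan 223/401 = 55.6%, Plan X 292/642 = 45.5% → the Basic plan
Overall: the Basic plan 1528/3368 = 45.4%, Plan X 1807/3345 = 54.0% → Plan X
(The Basic plan wins every signup group but Plan X wins overall — the Basic plan's customers skew toward the low-rate affiliate group.)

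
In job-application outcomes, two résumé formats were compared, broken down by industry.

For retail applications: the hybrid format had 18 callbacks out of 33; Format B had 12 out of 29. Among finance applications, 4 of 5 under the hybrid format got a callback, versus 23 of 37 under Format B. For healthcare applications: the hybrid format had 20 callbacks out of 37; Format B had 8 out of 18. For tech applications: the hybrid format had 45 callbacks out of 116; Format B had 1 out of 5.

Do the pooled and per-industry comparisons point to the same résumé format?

Retail: the hybrid format 18/33 = 54.5%, Format B 12/29 = 41.4% → the hybrid format
Finance: the hybrid format 4/5 = 80.0%, Format B 23/37 = 62.2% → the hybrid format
Healthcare: the hybrid format 20/37 = 54.1%, Format B 8/18 = 44.4% → the hybrid format
Tech: the hybrid format 45/116 = 38.8%, Format B 1/5 = 20.0% → the hybrid format
Overall: the hybrid format 87/191 = 45.5%, Format B 44/89 = 49.4% → Format B
The hybrid format wins each industry group but Format B wins overall — the comparison reverses. The hybrid format's applications skew toward tech, which has a lower base rate.

No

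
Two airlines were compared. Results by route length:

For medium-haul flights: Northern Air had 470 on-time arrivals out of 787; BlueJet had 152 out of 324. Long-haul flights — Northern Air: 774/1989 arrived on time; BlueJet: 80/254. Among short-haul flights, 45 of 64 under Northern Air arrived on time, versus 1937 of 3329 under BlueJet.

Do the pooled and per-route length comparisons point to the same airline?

No

Medium-haul: Northern Air 470/787 = 59.7%, BlueJet 152/324 = 46.9% → Northern Air
Long-haul: Northern Air 774/1989 = 38.9%, BlueJet 80/254 = 31.5% → Northern Air
Short-haul: Northern Air 45/64 = 70.3%, BlueJet 1937/3329 = 58.2% → Northern Air
Overall: Northern Air 1289/2840 = 45.4%, BlueJet 2169/3907 = 55.5% → BlueJet
Northern Air wins each route group but BlueJet wins overall — the comparison reverses. Northern Air's flights skew toward long-haul, which has a lower base rate.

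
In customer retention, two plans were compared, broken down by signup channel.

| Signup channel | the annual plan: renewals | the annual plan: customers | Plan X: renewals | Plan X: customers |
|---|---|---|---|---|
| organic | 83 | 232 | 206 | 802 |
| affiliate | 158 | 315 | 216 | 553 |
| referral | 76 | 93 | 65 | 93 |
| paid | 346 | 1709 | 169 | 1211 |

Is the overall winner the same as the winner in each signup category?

Yes

Organic: the annual plan 83/232 = 35.8%, Plan X 206/802 = 25.7% → the annual plan
Affiliate: the annual plan 158/315 = 50.2%, Plan X 216/553 = 39.1% → the annual plan
Referral: the annual plan 76/93 = 81.7%, Plan X 65/93 = 69.9% → the annual plan
Paid: the annual plan 346/1709 = 20.2%, Plan X 169/1211 = 14.0% → the annual plan
Overall: the annual plan 663/2349 = 28.2%, Plan X 656/2659 = 24.7% → the annual plan
The annual plan wins overall and in every signup group — no reversal.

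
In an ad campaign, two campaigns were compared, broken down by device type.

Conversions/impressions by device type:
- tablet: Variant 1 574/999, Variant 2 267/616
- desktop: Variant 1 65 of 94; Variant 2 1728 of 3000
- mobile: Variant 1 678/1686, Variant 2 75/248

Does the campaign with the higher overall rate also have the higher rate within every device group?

No

Tablet: Variant 1 574/999 = 57.5%, Variant 2 267/616 = 43.3% → Variant 1
Desktop: Variant 1 65/94 = 69.1%, Variant 2 1728/3000 = 57.6% → Variant 1
Mobile: Variant 1 678/1686 = 40.2%, Variant 2 75/248 = 30.2% → Variant 1
Overall: Variant 1 1317/2779 = 47.4%, Variant 2 2070/3864 = 53.6% → Variant 2
Variant 1 wins each device group but Variant 2 wins overall — the comparison reverses. Variant 1's impressions skew toward mobile, which has a lower base rate.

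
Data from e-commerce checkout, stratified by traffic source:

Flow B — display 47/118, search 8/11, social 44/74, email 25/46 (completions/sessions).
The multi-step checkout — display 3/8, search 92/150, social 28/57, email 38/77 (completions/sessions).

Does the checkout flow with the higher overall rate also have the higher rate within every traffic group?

No

Display: Flow B 47/118 = 39.8%, the multi-step checkout 3/8 = 37.5% → Flow B
Search: Flow B 8/11 = 72.7%, the multi-step checkout 92/150 = 61.3% → Flow B
Social: Flow B 44/74 = 59.5%, the multi-step checkout 28/57 = 49.1% → Flow B
Email: Flow B 25/46 = 54.3%, the multi-step checkout 38/77 = 49.4% → Flow B
Overall: Flow B 124/249 = 49.8%, the multi-step checkout 161/292 = 55.1% → the multi-step checkout
Flow B wins each traffic group but the multi-step checkout wins overall — the comparison reverses. Flow B's sessions skew toward display, which has a lower base rate.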